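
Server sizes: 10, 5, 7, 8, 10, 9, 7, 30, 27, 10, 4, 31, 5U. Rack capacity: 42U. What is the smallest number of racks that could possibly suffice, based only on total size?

4

Total size = 10 + 5 + 7 + 8 + 10 + 9 + 7 + 30 + 27 + 10 + 4 + 31 + 5 = 163U.
⌈163 / 42⌉ = 4.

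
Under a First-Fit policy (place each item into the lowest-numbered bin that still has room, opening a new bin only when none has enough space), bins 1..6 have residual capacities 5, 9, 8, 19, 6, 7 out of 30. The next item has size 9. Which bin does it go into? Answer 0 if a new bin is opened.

2

Bins with room: bin 2 (9), bin 4 (19).
The first with room is bin 2.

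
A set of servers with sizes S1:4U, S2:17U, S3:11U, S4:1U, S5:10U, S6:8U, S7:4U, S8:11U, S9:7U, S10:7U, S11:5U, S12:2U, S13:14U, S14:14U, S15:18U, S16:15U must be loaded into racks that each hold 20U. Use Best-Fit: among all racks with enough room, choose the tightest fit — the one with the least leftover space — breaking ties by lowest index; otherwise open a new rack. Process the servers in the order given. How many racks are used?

rack 1: place S1 (4U), 16U left
rack 2: place S2 (17U), 3U left
rack 1: place S3 (11U), 5U left
rack 2: place S4 (1U), 2U left
rack 3: place S5 (10U), 10U left
rack 3: place S6 (8U), 2U left
rack 1: place S7 (4U), 1U left
rack 4: place S8 (11U), 9U left
rack 4: place S9 (7U), 2U left
rack 5: place S10 (7U), 13U left
rack 5: place S11 (5U), 8U left
rack 2: place S12 (2U), 0U left
rack 6: place S13 (14U), 6U left
rack 7: place S14 (14U), 6U left
rack 8: place S15 (18U), 2U left
rack 9: place S16 (15U), 5U left

9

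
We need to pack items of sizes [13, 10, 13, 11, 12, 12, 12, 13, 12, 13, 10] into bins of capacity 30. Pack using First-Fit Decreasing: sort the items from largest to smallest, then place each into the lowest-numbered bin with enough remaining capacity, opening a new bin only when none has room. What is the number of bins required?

6

Sorted descending: 13, 13, 13, 13, 12, 12, 12, 12, 11, 10, 10.
bin 1: place 13, 17 left
bin 1: place 13, 4 left
bin 2: place 13, 17 left
bin 2: place 13, 4 left
bin 3: place 12, 18 left
bin 3: place 12, 6 left
bin 4: place 12, 18 left
bin 4: place 12, 6 left
bin 5: place 11, 19 left
bin 5: place 10, 9 left
bin 6: place 10, 20 left
Final bins: [13,13] [13,13] [12,12] [12,12] [11,10] [10].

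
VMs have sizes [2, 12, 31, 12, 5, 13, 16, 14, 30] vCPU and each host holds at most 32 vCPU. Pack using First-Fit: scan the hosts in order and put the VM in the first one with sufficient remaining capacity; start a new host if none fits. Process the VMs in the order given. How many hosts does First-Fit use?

Put 2 vCPU in host 1; 30 vCPU remain.
Put 12 vCPU in host 1; 18 vCPU remain.
Put 31 vCPU in host 2; 1 vCPU remain.
Put 12 vCPU in host 1; 6 vCPU remain.
Put 5 vCPU in host 1; 1 vCPU remain.
Put 13 vCPU in host 3; 19 vCPU remain.
Put 16 vCPU in host 3; 3 vCPU remain.
Put 14 vCPU in host 4; 18 vCPU remain.
Put 30 vCPU in host 5; 2 vCPU remain.
Final hosts: [2,12,12,5] [31] [13,16] [14] [30].

5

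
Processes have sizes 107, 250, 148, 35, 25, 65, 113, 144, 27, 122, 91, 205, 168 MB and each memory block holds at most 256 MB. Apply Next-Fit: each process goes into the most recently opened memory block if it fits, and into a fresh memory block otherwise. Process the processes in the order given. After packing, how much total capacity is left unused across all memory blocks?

548

memory block 1: place 107 MB, 149 MB left
memory block 2: place 250 MB, 6 MB left
memory block 3: place 148 MB, 108 MB left
memory block 3: place 35 MB, 73 MB left
memory block 3: place 25 MB, 48 MB left
memory block 4: place 65 MB, 191 MB left
memory block 4: place 113 MB, 78 MB left
memory block 5: place 144 MB, 112 MB left
memory block 5: place 27 MB, 85 MB left
memory block 6: place 122 MB, 134 MB left
memory block 6: place 91 MB, 43 MB left
memory block 7: place 205 MB, 51 MB left
memory block 8: place 168 MB, 88 MB left
8 memory blocks × 256 MB = 2048 MB; used 1500 MB; unused 548 MB.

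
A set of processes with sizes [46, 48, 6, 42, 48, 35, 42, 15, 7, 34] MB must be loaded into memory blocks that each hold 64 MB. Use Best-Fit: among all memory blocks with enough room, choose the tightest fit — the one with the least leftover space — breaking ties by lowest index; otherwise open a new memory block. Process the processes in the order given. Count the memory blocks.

memory block 1: place 46 MB, 18 MB left
memory block 2: place 48 MB, 16 MB left
memory block 2: place 6 MB, 10 MB left
memory block 3: place 42 MB, 22 MB left
memory block 4: place 48 MB, 16 MB left
memory block 5: place 35 MB, 29 MB left
memory block 6: place 42 MB, 22 MB left
memory block 4: place 15 MB, 1 MB left
memory block 2: place 7 MB, 3 MB left
memory block 7: place 34 MB, 30 MB left
Final memory blocks: [46] [48,6,7] [42] [48,15] [35] [42] [34].

7 memory blocks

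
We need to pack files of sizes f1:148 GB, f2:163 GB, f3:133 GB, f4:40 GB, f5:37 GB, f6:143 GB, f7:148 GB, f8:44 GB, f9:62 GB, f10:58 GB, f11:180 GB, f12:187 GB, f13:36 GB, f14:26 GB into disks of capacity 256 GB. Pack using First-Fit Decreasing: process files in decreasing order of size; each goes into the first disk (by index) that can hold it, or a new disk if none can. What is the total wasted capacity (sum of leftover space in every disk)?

387

Sorted descending: 187, 180, 163, 148, 148, 143, 133, 62, 58, 44, 40, 37, 36, 26.
disk 1: place 187 GB, 69 GB left
disk 2: place 180 GB, 76 GB left
disk 3: place 163 GB, 93 GB left
disk 4: place 148 GB, 108 GB left
disk 5: place 148 GB, 108 GB left
disk 6: place 143 GB, 113 GB left
disk 7: place 133 GB, 123 GB left
disk 1: place 62 GB, 7 GB left
disk 2: place 58 GB, 18 GB left
disk 3: place 44 GB, 49 GB left
disk 3: place 40 GB, 9 GB left
disk 4: place 37 GB, 71 GB left
disk 4: place 36 GB, 35 GB left
disk 4: place 26 GB, 9 GB left
7 disks × 256 GB = 1792 GB; used 1405 GB; unused 387 GB.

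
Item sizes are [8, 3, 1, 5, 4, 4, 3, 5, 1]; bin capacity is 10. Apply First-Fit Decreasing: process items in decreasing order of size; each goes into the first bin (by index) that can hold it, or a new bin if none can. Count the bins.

Sorted descending: 8, 5, 5, 4, 4, 3, 3, 1, 1.
Put 8 in bin 1; 2 remain.
Put 5 in bin 2; 5 remain.
Put 5 in bin 2; 0 remain.
Put 4 in bin 3; 6 remain.
Put 4 in bin 3; 2 remain.
Put 3 in bin 4; 7 remain.
Put 3 in bin 4; 4 remain.
Put 1 in bin 1; 1 remain.
Put 1 in bin 1; 0 remain.

4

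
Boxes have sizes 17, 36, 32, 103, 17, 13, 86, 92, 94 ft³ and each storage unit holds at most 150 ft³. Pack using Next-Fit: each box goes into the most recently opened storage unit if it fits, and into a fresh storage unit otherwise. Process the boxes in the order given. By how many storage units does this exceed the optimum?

Next-Fit: [17,36,32] [103,17,13] [86] [92] [94] → 5 storage units.
Total size 490 ft³; any packing needs at least ⌈490/150⌉ = 4 storage units.
An optimal packing achieves that bound: [103,36] [94,32,17] [92,17,13] [86] → 4 storage units.
Excess: 5 − 4 = 1.

1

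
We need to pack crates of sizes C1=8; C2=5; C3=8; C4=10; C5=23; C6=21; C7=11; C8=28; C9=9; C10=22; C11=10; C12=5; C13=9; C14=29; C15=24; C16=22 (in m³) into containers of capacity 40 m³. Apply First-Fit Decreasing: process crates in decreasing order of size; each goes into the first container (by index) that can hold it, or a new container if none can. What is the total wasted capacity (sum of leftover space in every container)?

Sorted descending: 29, 28, 24, 23, 22, 22, 21, 11, 10, 10, 9, 9, 8, 8, 5, 5.
29 m³ → container 1 (remaining 11 m³)
28 m³ → container 2 (remaining 12 m³)
24 m³ → container 3 (remaining 16 m³)
23 m³ → container 4 (remaining 17 m³)
22 m³ → container 5 (remaining 18 m³)
22 m³ → container 6 (remaining 18 m³)
21 m³ → container 7 (remaining 19 m³)
11 m³ → container 1 (remaining 0 m³)
10 m³ → container 2 (remaining 2 m³)
10 m³ → container 3 (remaining 6 m³)
9 m³ → container 4 (remaining 8 m³)
9 m³ → container 5 (remaining 9 m³)
8 m³ → container 4 (remaining 0 m³)
8 m³ → container 5 (remaining 1 m³)
5 m³ → container 3 (remaining 1 m³)
5 m³ → container 6 (remaining 13 m³)
7 containers × 40 m³ = 280 m³; used 244 m³; unused 36 m³.

36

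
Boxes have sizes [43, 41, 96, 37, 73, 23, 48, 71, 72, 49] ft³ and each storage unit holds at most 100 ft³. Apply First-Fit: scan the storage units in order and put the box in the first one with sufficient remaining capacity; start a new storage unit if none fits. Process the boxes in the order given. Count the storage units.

storage unit 1: place 43 ft³, 57 ft³ left
storage unit 1: place 41 ft³, 16 ft³ left
storage unit 2: place 96 ft³, 4 ft³ left
storage unit 3: place 37 ft³, 63 ft³ left
storage unit 4: place 73 ft³, 27 ft³ left
storage unit 3: place 23 ft³, 40 ft³ left
storage unit 5: place 48 ft³, 52 ft³ left
storage unit 6: place 71 ft³, 29 ft³ left
storage unit 7: place 72 ft³, 28 ft³ left
storage unit 5: place 49 ft³, 3 ft³ left
Final storage units: [43,41] [96] [37,23] [73] [48,49] [71] [72].

7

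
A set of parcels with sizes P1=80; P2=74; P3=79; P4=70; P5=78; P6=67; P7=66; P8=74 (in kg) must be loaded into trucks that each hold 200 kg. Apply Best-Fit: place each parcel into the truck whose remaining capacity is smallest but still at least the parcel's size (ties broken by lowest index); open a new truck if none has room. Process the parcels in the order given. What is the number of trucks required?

truck 1: place P1 (80 kg), 120 kg left
truck 1: place P2 (74 kg), 46 kg left
truck 2: place P3 (79 kg), 121 kg left
truck 2: place P4 (70 kg), 51 kg left
truck 3: place P5 (78 kg), 122 kg left
truck 3: place P6 (67 kg), 55 kg left
truck 4: place P7 (66 kg), 134 kg left
truck 4: place P8 (74 kg), 60 kg left
Final trucks: [80,74] [79,70] [78,67] [66,74].

4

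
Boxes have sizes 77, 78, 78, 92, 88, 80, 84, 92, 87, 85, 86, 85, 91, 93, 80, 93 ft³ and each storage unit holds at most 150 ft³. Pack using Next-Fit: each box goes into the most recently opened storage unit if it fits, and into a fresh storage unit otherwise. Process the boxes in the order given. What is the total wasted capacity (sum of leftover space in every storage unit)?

storage unit 1: place 77 ft³, 73 ft³ left
storage unit 2: place 78 ft³, 72 ft³ left
storage unit 3: place 78 ft³, 72 ft³ left
storage unit 4: place 92 ft³, 58 ft³ left
storage unit 5: place 88 ft³, 62 ft³ left
storage unit 6: place 80 ft³, 70 ft³ left
storage unit 7: place 84 ft³, 66 ft³ left
storage unit 8: place 92 ft³, 58 ft³ left
storage unit 9: place 87 ft³, 63 ft³ left
storage unit 10: place 85 ft³, 65 ft³ left
storage unit 11: place 86 ft³, 64 ft³ left
storage unit 12: place 85 ft³, 65 ft³ left
storage unit 13: place 91 ft³, 59 ft³ left
storage unit 14: place 93 ft³, 57 ft³ left
storage unit 15: place 80 ft³, 70 ft³ left
storage unit 16: place 93 ft³, 57 ft³ left
16 storage units × 150 ft³ = 2400 ft³; used 1369 ft³; unused 1031 ft³.

1031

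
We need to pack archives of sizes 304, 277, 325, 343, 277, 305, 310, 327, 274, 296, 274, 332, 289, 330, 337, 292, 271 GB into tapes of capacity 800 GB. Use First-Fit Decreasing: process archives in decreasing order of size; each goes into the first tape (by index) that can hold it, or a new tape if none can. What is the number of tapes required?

9

Sorted descending: 343, 337, 332, 330, 327, 325, 310, 305, 304, 296, 292, 289, 277, 277, 274, 274, 271.
tape 1: place 343 GB, 457 GB left
tape 1: place 337 GB, 120 GB left
tape 2: place 332 GB, 468 GB left
tape 2: place 330 GB, 138 GB left
tape 3: place 327 GB, 473 GB left
tape 3: place 325 GB, 148 GB left
tape 4: place 310 GB, 490 GB left
tape 4: place 305 GB, 185 GB left
tape 5: place 304 GB, 496 GB left
tape 5: place 296 GB, 200 GB left
tape 6: place 292 GB, 508 GB left
tape 6: place 289 GB, 219 GB left
tape 7: place 277 GB, 523 GB left
tape 7: place 277 GB, 246 GB left
tape 8: place 274 GB, 526 GB left
tape 8: place 274 GB, 252 GB left
tape 9: place 271 GB, 529 GB left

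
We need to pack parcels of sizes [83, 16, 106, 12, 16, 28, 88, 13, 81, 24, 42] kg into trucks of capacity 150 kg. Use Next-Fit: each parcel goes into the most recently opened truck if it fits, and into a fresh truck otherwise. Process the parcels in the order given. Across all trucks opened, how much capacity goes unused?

Put 83 kg in truck 1; 67 kg remain.
Put 16 kg in truck 1; 51 kg remain.
Put 106 kg in truck 2; 44 kg remain.
Put 12 kg in truck 2; 32 kg remain.
Put 16 kg in truck 2; 16 kg remain.
Put 28 kg in truck 3; 122 kg remain.
Put 88 kg in truck 3; 34 kg remain.
Put 13 kg in truck 3; 21 kg remain.
Put 81 kg in truck 4; 69 kg remain.
Put 24 kg in truck 4; 45 kg remain.
Put 42 kg in truck 4; 3 kg remain.
4 trucks × 150 kg = 600 kg; used 509 kg; unused 91 kg.

91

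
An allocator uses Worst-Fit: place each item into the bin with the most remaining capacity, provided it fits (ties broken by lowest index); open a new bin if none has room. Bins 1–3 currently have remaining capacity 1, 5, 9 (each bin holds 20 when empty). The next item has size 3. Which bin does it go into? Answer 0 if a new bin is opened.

Bins with room: bin 2 (5), bin 3 (9).
Most room is bin 3 with 9 free.

3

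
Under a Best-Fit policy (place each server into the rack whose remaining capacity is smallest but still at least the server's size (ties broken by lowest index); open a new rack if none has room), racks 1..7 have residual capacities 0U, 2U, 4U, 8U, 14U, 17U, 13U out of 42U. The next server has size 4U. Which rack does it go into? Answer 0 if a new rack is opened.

Racks with room: rack 3 (4U), rack 4 (8U), rack 5 (14U), rack 6 (17U), rack 7 (13U).
Tightest fit is rack 3 with 4U free.

3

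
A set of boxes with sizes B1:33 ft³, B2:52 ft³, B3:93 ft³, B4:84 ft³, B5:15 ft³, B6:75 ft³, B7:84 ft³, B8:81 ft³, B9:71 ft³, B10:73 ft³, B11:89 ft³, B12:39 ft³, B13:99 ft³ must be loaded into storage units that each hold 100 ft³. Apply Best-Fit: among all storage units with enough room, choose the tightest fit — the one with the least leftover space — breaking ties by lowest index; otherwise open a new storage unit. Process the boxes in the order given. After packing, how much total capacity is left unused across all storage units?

212

B1 (33 ft³) → storage unit 1 (remaining 67 ft³)
B2 (52 ft³) → storage unit 1 (remaining 15 ft³)
B3 (93 ft³) → storage unit 2 (remaining 7 ft³)
B4 (84 ft³) → storage unit 3 (remaining 16 ft³)
B5 (15 ft³) → storage unit 1 (remaining 0 ft³)
B6 (75 ft³) → storage unit 4 (remaining 25 ft³)
B7 (84 ft³) → storage unit 5 (remaining 16 ft³)
B8 (81 ft³) → storage unit 6 (remaining 19 ft³)
B9 (71 ft³) → storage unit 7 (remaining 29 ft³)
B10 (73 ft³) → storage unit 8 (remaining 27 ft³)
B11 (89 ft³) → storage unit 9 (remaining 11 ft³)
B12 (39 ft³) → storage unit 10 (remaining 61 ft³)
B13 (99 ft³) → storage unit 11 (remaining 1 ft³)
11 storage units × 100 ft³ = 1100 ft³; used 888 ft³; unused 212 ft³.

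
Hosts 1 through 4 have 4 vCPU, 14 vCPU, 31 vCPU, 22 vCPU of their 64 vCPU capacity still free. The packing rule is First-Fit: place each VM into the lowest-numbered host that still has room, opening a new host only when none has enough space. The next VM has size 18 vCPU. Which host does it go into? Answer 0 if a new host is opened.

3

Hosts with room: host 3 (31 vCPU), host 4 (22 vCPU).
The first with room is host 3.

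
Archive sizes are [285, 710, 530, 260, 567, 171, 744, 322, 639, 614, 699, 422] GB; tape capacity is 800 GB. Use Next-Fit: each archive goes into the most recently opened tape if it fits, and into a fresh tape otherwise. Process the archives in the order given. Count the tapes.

10 tapes

Put 285 GB in tape 1; 515 GB remain.
Put 710 GB in tape 2; 90 GB remain.
Put 530 GB in tape 3; 270 GB remain.
Put 260 GB in tape 3; 10 GB remain.
Put 567 GB in tape 4; 233 GB remain.
Put 171 GB in tape 4; 62 GB remain.
Put 744 GB in tape 5; 56 GB remain.
Put 322 GB in tape 6; 478 GB remain.
Put 639 GB in tape 7; 161 GB remain.
Put 614 GB in tape 8; 186 GB remain.
Put 699 GB in tape 9; 101 GB remain.
Put 422 GB in tape 10; 378 GB remain.
Final tapes: [285] [710] [530,260] [567,171] [744] [322] [639] [614] [699] [422].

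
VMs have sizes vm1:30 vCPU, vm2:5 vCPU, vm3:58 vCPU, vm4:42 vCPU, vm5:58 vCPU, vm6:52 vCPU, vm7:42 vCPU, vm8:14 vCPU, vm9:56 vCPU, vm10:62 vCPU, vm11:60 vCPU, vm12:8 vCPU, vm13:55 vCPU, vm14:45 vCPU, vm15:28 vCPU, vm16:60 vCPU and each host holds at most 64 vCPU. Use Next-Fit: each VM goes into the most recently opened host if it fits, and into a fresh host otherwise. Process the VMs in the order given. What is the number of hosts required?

host 1: place vm1 (30 vCPU), 34 vCPU left
host 1: place vm2 (5 vCPU), 29 vCPU left
host 2: place vm3 (58 vCPU), 6 vCPU left
host 3: place vm4 (42 vCPU), 22 vCPU left
host 4: place vm5 (58 vCPU), 6 vCPU left
host 5: place vm6 (52 vCPU), 12 vCPU left
host 6: place vm7 (42 vCPU), 22 vCPU left
host 6: place vm8 (14 vCPU), 8 vCPU left
host 7: place vm9 (56 vCPU), 8 vCPU left
host 8: place vm10 (62 vCPU), 2 vCPU left
host 9: place vm11 (60 vCPU), 4 vCPU left
host 10: place vm12 (8 vCPU), 56 vCPU left
host 10: place vm13 (55 vCPU), 1 vCPU left
host 11: place vm14 (45 vCPU), 19 vCPU left
host 12: place vm15 (28 vCPU), 36 vCPU left
host 13: place vm16 (60 vCPU), 4 vCPU left
Final hosts: [30,5] [58] [42] [58] [52] [42,14] [56] [62] [60] [8,55] [45] [28] [60].

13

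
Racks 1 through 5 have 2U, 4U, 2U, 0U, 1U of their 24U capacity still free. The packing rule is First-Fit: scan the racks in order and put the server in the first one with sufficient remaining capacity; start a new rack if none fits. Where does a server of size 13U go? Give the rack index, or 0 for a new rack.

0

No rack has ≥ 13U free, so a new rack is opened.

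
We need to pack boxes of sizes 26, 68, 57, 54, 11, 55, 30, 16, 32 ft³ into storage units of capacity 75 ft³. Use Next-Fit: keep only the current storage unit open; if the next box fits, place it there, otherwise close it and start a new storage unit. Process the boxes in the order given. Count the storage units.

7

Put 26 ft³ in storage unit 1; 49 ft³ remain.
Put 68 ft³ in storage unit 2; 7 ft³ remain.
Put 57 ft³ in storage unit 3; 18 ft³ remain.
Put 54 ft³ in storage unit 4; 21 ft³ remain.
Put 11 ft³ in storage unit 4; 10 ft³ remain.
Put 55 ft³ in storage unit 5; 20 ft³ remain.
Put 30 ft³ in storage unit 6; 45 ft³ remain.
Put 16 ft³ in storage unit 6; 29 ft³ remain.
Put 32 ft³ in storage unit 7; 43 ft³ remain.
Final storage units: [26] [68] [57] [54,11] [55] [30,16] [32].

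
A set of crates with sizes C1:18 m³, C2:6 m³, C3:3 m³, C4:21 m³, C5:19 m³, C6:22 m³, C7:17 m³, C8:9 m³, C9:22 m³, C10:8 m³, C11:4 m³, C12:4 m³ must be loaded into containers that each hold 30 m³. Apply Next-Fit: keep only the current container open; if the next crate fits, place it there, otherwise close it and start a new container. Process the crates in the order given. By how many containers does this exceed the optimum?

Next-Fit: [18,6,3] [21] [19] [22] [17,9] [22,8] [4,4] → 7 containers.
Total size 153 m³; any packing needs at least ⌈153/30⌉ = 6 containers.
An optimal packing achieves that bound: [22,8] [22,6] [21,9] [19,4,4,3] [18] [17] → 6 containers.
Excess: 7 − 6 = 1.

1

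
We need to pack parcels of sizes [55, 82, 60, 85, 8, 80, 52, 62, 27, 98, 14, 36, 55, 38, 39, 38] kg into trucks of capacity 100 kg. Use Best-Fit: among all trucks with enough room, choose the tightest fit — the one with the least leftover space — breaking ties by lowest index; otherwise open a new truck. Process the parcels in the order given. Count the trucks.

Put 55 kg in truck 1; 45 kg remain.
Put 82 kg in truck 2; 18 kg remain.
Put 60 kg in truck 3; 40 kg remain.
Put 85 kg in truck 4; 15 kg remain.
Put 8 kg in truck 4; 7 kg remain.
Put 80 kg in truck 5; 20 kg remain.
Put 52 kg in truck 6; 48 kg remain.
Put 62 kg in truck 7; 38 kg remain.
Put 27 kg in truck 7; 11 kg remain.
Put 98 kg in truck 8; 2 kg remain.
Put 14 kg in truck 2; 4 kg remain.
Put 36 kg in truck 3; 4 kg remain.
Put 55 kg in truck 9; 45 kg remain.
Put 38 kg in truck 1; 7 kg remain.
Put 39 kg in truck 9; 6 kg remain.
Put 38 kg in truck 6; 10 kg remain.
Final trucks: [55,38] [82,14] [60,36] [85,8] [80] [52,38] [62,27] [98] [55,39].

9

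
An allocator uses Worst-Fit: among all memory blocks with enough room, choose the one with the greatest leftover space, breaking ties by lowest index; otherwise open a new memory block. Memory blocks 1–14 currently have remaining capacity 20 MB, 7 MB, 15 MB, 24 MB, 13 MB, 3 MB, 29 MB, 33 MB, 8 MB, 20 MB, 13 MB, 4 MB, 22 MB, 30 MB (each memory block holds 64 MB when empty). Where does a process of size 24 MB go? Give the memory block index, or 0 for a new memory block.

Memory blocks with room: memory block 4 (24 MB), memory block 7 (29 MB), memory block 8 (33 MB), memory block 14 (30 MB).
Most room is memory block 8 with 33 MB free.

8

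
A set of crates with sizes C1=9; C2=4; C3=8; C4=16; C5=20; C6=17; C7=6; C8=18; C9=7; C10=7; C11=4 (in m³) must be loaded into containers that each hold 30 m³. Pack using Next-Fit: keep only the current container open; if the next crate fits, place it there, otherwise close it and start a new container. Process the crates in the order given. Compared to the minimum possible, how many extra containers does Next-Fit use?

2

Next-Fit: [9,4,8] [16] [20] [17,6] [18,7] [7,4] → 6 containers.
Total size 116 m³; any packing needs at least ⌈116/30⌉ = 4 containers.
An optimal packing achieves that bound: [20,9] [18,8,4] [17,7,6] [16,7,4] → 4 containers.
Excess: 6 − 4 = 2.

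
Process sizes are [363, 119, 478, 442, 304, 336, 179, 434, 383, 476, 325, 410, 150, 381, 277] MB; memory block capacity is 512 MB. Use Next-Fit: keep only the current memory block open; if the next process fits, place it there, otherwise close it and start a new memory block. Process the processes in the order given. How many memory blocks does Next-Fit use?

memory block 1: place 363 MB, 149 MB left
memory block 1: place 119 MB, 30 MB left
memory block 2: place 478 MB, 34 MB left
memory block 3: place 442 MB, 70 MB left
memory block 4: place 304 MB, 208 MB left
memory block 5: place 336 MB, 176 MB left
memory block 6: place 179 MB, 333 MB left
memory block 7: place 434 MB, 78 MB left
memory block 8: place 383 MB, 129 MB left
memory block 9: place 476 MB, 36 MB left
memory block 10: place 325 MB, 187 MB left
memory block 11: place 410 MB, 102 MB left
memory block 12: place 150 MB, 362 MB left
memory block 13: place 381 MB, 131 MB left
memory block 14: place 277 MB, 235 MB left

14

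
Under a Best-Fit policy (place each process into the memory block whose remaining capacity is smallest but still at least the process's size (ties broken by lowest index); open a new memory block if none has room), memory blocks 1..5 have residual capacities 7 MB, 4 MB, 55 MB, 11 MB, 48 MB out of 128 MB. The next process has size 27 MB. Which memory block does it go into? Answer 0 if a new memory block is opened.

5

Memory blocks with room: memory block 3 (55 MB), memory block 5 (48 MB).
Tightest fit is memory block 5 with 48 MB free.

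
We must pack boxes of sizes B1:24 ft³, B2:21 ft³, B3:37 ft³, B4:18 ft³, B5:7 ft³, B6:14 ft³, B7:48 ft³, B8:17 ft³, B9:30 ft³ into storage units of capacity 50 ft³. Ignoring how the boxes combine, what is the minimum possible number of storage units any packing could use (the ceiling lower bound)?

Total size = 24 + 21 + 37 + 18 + 7 + 14 + 48 + 17 + 30 = 216 ft³.
⌈216 / 50⌉ = 5.

5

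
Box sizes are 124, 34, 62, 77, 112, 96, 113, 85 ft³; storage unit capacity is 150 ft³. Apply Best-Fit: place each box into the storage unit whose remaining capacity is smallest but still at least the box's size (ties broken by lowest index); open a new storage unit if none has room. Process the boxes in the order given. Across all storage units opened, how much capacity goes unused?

347

Put 124 ft³ in storage unit 1; 26 ft³ remain.
Put 34 ft³ in storage unit 2; 116 ft³ remain.
Put 62 ft³ in storage unit 2; 54 ft³ remain.
Put 77 ft³ in storage unit 3; 73 ft³ remain.
Put 112 ft³ in storage unit 4; 38 ft³ remain.
Put 96 ft³ in storage unit 5; 54 ft³ remain.
Put 113 ft³ in storage unit 6; 37 ft³ remain.
Put 85 ft³ in storage unit 7; 65 ft³ remain.
7 storage units × 150 ft³ = 1050 ft³; used 703 ft³; unused 347 ft³.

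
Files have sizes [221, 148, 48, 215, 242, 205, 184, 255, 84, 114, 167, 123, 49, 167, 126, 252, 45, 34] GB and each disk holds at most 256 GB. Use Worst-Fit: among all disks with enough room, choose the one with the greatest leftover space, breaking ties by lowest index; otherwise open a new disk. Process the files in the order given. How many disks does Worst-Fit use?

13 disks

disk 1: place 221 GB, 35 GB left
disk 2: place 148 GB, 108 GB left
disk 2: place 48 GB, 60 GB left
disk 3: place 215 GB, 41 GB left
disk 4: place 242 GB, 14 GB left
disk 5: place 205 GB, 51 GB left
disk 6: place 184 GB, 72 GB left
disk 7: place 255 GB, 1 GB left
disk 8: place 84 GB, 172 GB left
disk 8: place 114 GB, 58 GB left
disk 9: place 167 GB, 89 GB left
disk 10: place 123 GB, 133 GB left
disk 10: place 49 GB, 84 GB left
disk 11: place 167 GB, 89 GB left
disk 12: place 126 GB, 130 GB left
disk 13: place 252 GB, 4 GB left
disk 12: place 45 GB, 85 GB left
disk 9: place 34 GB, 55 GB left
Final disks: [221] [148,48] [215] [242] [205] [184] [255] [84,114] [167,34] [123,49] [167] [126,45] [252].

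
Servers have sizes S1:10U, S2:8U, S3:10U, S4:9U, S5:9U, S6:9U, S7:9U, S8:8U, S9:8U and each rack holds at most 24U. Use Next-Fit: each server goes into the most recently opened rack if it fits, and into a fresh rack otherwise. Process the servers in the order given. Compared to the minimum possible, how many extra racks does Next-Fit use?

Next-Fit: [10,8] [10,9] [9,9] [9,8] [8] → 5 racks.
Total size 80U; any packing needs at least ⌈80/24⌉ = 4 racks.
An optimal packing achieves that bound: [10,10] [9,9] [9,9] [8,8,8] → 4 racks.
Excess: 5 − 4 = 1.

1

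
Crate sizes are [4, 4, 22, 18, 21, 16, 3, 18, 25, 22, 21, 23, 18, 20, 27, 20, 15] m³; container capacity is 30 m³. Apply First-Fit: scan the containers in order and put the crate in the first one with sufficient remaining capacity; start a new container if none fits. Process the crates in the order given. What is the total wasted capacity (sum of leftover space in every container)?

container 1: place 4 m³, 26 m³ left
container 1: place 4 m³, 22 m³ left
container 1: place 22 m³, 0 m³ left
container 2: place 18 m³, 12 m³ left
container 3: place 21 m³, 9 m³ left
container 4: place 16 m³, 14 m³ left
container 2: place 3 m³, 9 m³ left
container 5: place 18 m³, 12 m³ left
container 6: place 25 m³, 5 m³ left
container 7: place 22 m³, 8 m³ left
container 8: place 21 m³, 9 m³ left
container 9: place 23 m³, 7 m³ left
container 10: place 18 m³, 12 m³ left
container 11: place 20 m³, 10 m³ left
container 12: place 27 m³, 3 m³ left
container 13: place 20 m³, 10 m³ left
container 14: place 15 m³, 15 m³ left
14 containers × 30 m³ = 420 m³; used 297 m³; unused 123 m³.

123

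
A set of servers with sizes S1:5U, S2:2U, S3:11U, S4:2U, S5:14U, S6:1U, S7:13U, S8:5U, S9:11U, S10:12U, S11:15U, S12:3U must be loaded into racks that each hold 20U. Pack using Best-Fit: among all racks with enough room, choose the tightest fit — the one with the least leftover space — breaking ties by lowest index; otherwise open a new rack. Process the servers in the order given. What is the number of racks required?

6 racks

S1 (5U) → rack 1 (remaining 15U)
S2 (2U) → rack 1 (remaining 13U)
S3 (11U) → rack 1 (remaining 2U)
S4 (2U) → rack 1 (remaining 0U)
S5 (14U) → rack 2 (remaining 6U)
S6 (1U) → rack 2 (remaining 5U)
S7 (13U) → rack 3 (remaining 7U)
S8 (5U) → rack 2 (remaining 0U)
S9 (11U) → rack 4 (remaining 9U)
S10 (12U) → rack 5 (remaining 8U)
S11 (15U) → rack 6 (remaining 5U)
S12 (3U) → rack 6 (remaining 2U)
Final racks: [5,2,11,2] [14,1,5] [13] [11] [12] [15,3].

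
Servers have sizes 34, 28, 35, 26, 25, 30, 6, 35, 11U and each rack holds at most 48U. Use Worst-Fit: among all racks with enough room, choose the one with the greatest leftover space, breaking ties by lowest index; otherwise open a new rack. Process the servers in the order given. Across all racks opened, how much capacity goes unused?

106

rack 1: place 34U, 14U left
rack 2: place 28U, 20U left
rack 3: place 35U, 13U left
rack 4: place 26U, 22U left
rack 5: place 25U, 23U left
rack 6: place 30U, 18U left
rack 5: place 6U, 17U left
rack 7: place 35U, 13U left
rack 4: place 11U, 11U left
7 racks × 48U = 336U; used 230U; unused 106U.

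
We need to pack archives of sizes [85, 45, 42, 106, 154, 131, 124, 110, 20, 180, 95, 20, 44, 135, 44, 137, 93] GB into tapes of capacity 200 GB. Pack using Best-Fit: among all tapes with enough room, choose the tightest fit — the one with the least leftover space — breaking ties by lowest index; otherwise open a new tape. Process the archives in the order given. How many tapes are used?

tape 1: place 85 GB, 115 GB left
tape 1: place 45 GB, 70 GB left
tape 1: place 42 GB, 28 GB left
tape 2: place 106 GB, 94 GB left
tape 3: place 154 GB, 46 GB left
tape 4: place 131 GB, 69 GB left
tape 5: place 124 GB, 76 GB left
tape 6: place 110 GB, 90 GB left
tape 1: place 20 GB, 8 GB left
tape 7: place 180 GB, 20 GB left
tape 8: place 95 GB, 105 GB left
tape 7: place 20 GB, 0 GB left
tape 3: place 44 GB, 2 GB left
tape 9: place 135 GB, 65 GB left
tape 9: place 44 GB, 21 GB left
tape 10: place 137 GB, 63 GB left
tape 2: place 93 GB, 1 GB left

10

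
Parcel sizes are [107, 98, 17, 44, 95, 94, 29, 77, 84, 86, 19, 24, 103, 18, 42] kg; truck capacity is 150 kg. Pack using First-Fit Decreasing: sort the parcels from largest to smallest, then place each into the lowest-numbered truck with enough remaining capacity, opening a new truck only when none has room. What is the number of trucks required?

8

Sorted descending: 107, 103, 98, 95, 94, 86, 84, 77, 44, 42, 29, 24, 19, 18, 17.
107 kg → truck 1 (remaining 43 kg)
103 kg → truck 2 (remaining 47 kg)
98 kg → truck 3 (remaining 52 kg)
95 kg → truck 4 (remaining 55 kg)
94 kg → truck 5 (remaining 56 kg)
86 kg → truck 6 (remaining 64 kg)
84 kg → truck 7 (remaining 66 kg)
77 kg → truck 8 (remaining 73 kg)
44 kg → truck 2 (remaining 3 kg)
42 kg → truck 1 (remaining 1 kg)
29 kg → truck 3 (remaining 23 kg)
24 kg → truck 4 (remaining 31 kg)
19 kg → truck 3 (remaining 4 kg)
18 kg → truck 4 (remaining 13 kg)
17 kg → truck 5 (remaining 39 kg)
Final trucks: [107,42] [103,44] [98,29,19] [95,24,18] [94,17] [86] [84] [77].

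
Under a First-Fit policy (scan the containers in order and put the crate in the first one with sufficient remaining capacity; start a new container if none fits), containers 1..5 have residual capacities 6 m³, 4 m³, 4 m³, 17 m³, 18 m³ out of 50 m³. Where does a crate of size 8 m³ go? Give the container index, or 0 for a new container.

4

Containers with room: container 4 (17 m³), container 5 (18 m³).
The first with room is container 4.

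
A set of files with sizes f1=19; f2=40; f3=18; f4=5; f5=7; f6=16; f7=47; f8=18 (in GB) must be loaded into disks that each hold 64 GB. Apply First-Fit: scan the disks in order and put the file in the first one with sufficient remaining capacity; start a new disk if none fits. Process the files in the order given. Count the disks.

3 disks

f1 (19 GB) → disk 1 (remaining 45 GB)
f2 (40 GB) → disk 1 (remaining 5 GB)
f3 (18 GB) → disk 2 (remaining 46 GB)
f4 (5 GB) → disk 1 (remaining 0 GB)
f5 (7 GB) → disk 2 (remaining 39 GB)
f6 (16 GB) → disk 2 (remaining 23 GB)
f7 (47 GB) → disk 3 (remaining 17 GB)
f8 (18 GB) → disk 2 (remaining 5 GB)
Final disks: [19,40,5] [18,7,16,18] [47].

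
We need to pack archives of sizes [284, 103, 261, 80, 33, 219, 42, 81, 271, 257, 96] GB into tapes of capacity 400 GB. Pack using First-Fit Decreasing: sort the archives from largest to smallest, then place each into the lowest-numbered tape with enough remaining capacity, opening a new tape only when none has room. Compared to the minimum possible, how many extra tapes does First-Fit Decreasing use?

0

First-Fit Decreasing: [284,103] [271,96,33] [261,81,42] [257,80] [219] → 5 tapes.
Total size 1727 GB; any packing needs at least ⌈1727/400⌉ = 5 tapes.
So 5 is already optimal.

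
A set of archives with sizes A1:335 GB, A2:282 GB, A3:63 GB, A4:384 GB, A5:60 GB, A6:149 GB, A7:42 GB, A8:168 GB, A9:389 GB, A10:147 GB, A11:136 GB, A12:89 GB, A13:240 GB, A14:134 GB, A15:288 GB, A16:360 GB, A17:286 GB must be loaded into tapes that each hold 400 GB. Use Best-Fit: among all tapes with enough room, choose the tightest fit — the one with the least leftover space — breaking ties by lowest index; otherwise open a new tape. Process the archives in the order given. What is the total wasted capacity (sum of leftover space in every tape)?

Put A1 (335 GB) in tape 1; 65 GB remain.
Put A2 (282 GB) in tape 2; 118 GB remain.
Put A3 (63 GB) in tape 1; 2 GB remain.
Put A4 (384 GB) in tape 3; 16 GB remain.
Put A5 (60 GB) in tape 2; 58 GB remain.
Put A6 (149 GB) in tape 4; 251 GB remain.
Put A7 (42 GB) in tape 2; 16 GB remain.
Put A8 (168 GB) in tape 4; 83 GB remain.
Put A9 (389 GB) in tape 5; 11 GB remain.
Put A10 (147 GB) in tape 6; 253 GB remain.
Put A11 (136 GB) in tape 6; 117 GB remain.
Put A12 (89 GB) in tape 6; 28 GB remain.
Put A13 (240 GB) in tape 7; 160 GB remain.
Put A14 (134 GB) in tape 7; 26 GB remain.
Put A15 (288 GB) in tape 8; 112 GB remain.
Put A16 (360 GB) in tape 9; 40 GB remain.
Put A17 (286 GB) in tape 10; 114 GB remain.
10 tapes × 400 GB = 4000 GB; used 3552 GB; unused 448 GB.

448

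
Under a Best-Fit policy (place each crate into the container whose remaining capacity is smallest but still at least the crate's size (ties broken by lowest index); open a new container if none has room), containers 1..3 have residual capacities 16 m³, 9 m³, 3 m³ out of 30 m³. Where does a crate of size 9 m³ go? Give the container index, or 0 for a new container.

2

Containers with room: container 1 (16 m³), container 2 (9 m³).
Tightest fit is container 2 with 9 m³ free.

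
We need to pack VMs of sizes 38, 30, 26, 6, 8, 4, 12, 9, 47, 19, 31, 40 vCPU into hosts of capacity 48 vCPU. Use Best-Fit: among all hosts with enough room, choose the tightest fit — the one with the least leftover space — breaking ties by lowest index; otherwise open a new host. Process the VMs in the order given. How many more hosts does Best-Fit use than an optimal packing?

1

Best-Fit: [38,6,4] [30,8,9] [26,12] [47] [19] [31] [40] → 7 hosts.
Total size 270 vCPU; any packing needs at least ⌈270/48⌉ = 6 hosts.
An optimal packing achieves that bound: [47] [40,8] [38,9] [31,12,4] [30,6] [26,19] → 6 hosts.
Excess: 7 − 6 = 1.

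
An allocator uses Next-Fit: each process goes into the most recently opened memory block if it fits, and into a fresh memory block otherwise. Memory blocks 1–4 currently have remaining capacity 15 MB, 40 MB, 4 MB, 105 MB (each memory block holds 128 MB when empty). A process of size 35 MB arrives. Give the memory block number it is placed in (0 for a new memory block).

Next-Fit only looks at memory block 4, which has 105 MB free.
35 MB fits there.

4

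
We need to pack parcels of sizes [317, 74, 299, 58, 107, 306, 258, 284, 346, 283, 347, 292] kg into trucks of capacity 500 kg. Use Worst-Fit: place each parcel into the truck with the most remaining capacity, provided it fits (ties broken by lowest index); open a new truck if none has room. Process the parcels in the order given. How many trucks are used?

truck 1: place 317 kg, 183 kg left
truck 1: place 74 kg, 109 kg left
truck 2: place 299 kg, 201 kg left
truck 2: place 58 kg, 143 kg left
truck 2: place 107 kg, 36 kg left
truck 3: place 306 kg, 194 kg left
truck 4: place 258 kg, 242 kg left
truck 5: place 284 kg, 216 kg left
truck 6: place 346 kg, 154 kg left
truck 7: place 283 kg, 217 kg left
truck 8: place 347 kg, 153 kg left
truck 9: place 292 kg, 208 kg left
Final trucks: [317,74] [299,58,107] [306] [258] [284] [346] [283] [347] [292].

9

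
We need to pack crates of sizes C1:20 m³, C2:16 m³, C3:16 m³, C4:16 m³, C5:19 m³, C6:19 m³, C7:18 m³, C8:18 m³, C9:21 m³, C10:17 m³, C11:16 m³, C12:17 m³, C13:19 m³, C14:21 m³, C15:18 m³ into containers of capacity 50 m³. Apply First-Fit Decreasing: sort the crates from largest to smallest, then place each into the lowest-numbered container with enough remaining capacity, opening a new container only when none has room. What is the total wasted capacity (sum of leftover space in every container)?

79

Sorted descending: 21, 21, 20, 19, 19, 19, 18, 18, 18, 17, 17, 16, 16, 16, 16.
21 m³ → container 1 (remaining 29 m³)
21 m³ → container 1 (remaining 8 m³)
20 m³ → container 2 (remaining 30 m³)
19 m³ → container 2 (remaining 11 m³)
19 m³ → container 3 (remaining 31 m³)
19 m³ → container 3 (remaining 12 m³)
18 m³ → container 4 (remaining 32 m³)
18 m³ → container 4 (remaining 14 m³)
18 m³ → container 5 (remaining 32 m³)
17 m³ → container 5 (remaining 15 m³)
17 m³ → container 6 (remaining 33 m³)
16 m³ → container 6 (remaining 17 m³)
16 m³ → container 6 (remaining 1 m³)
16 m³ → container 7 (remaining 34 m³)
16 m³ → container 7 (remaining 18 m³)
7 containers × 50 m³ = 350 m³; used 271 m³; unused 79 m³.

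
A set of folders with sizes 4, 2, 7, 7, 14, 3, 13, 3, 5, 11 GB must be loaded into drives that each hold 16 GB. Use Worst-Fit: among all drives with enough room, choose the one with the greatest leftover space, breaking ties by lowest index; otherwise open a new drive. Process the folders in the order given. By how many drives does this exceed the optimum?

0

Worst-Fit: [4,2,7] [7,3,3] [14] [13] [5,11] → 5 drives.
Total size 69 GB; any packing needs at least ⌈69/16⌉ = 5 drives.
So 5 is already optimal.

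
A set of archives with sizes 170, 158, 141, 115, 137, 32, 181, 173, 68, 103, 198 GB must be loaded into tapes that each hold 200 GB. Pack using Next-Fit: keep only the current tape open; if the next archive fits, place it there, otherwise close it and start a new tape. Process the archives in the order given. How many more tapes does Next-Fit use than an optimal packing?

Next-Fit: [170] [158] [141] [115] [137,32] [181] [173] [68,103] [198] → 9 tapes.
9 archives exceed 100 GB (half the capacity), and no two of those can share a tape, so at least 9 tapes are needed.
So 9 is already optimal.

0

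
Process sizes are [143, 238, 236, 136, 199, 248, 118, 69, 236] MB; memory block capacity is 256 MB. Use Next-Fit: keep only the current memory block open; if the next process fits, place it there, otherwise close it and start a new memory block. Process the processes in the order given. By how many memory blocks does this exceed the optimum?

Next-Fit: [143] [238] [236] [136] [199] [248] [118,69] [236] → 8 memory blocks.
Total size 1623 MB; any packing needs at least ⌈1623/256⌉ = 7 memory blocks.
An optimal packing achieves that bound: [248] [238] [236] [236] [199] [143,69] [136,118] → 7 memory blocks.
Excess: 8 − 7 = 1.

1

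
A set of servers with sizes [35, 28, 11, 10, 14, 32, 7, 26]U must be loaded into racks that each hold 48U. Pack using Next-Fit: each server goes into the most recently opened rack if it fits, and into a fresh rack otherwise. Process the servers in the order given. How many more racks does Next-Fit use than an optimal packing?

Next-Fit: [35] [28,11] [10,14] [32,7] [26] → 5 racks.
Total size 163U; any packing needs at least ⌈163/48⌉ = 4 racks.
An optimal packing achieves that bound: [35,11] [32,14] [28,10,7] [26] → 4 racks.
Excess: 5 − 4 = 1.

1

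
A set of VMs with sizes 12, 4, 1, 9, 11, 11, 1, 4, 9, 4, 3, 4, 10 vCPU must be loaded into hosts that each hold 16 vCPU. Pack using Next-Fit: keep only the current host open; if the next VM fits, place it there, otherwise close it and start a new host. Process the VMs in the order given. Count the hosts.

12 vCPU → host 1 (remaining 4 vCPU)
4 vCPU → host 1 (remaining 0 vCPU)
1 vCPU → host 2 (remaining 15 vCPU)
9 vCPU → host 2 (remaining 6 vCPU)
11 vCPU → host 3 (remaining 5 vCPU)
11 vCPU → host 4 (remaining 5 vCPU)
1 vCPU → host 4 (remaining 4 vCPU)
4 vCPU → host 4 (remaining 0 vCPU)
9 vCPU → host 5 (remaining 7 vCPU)
4 vCPU → host 5 (remaining 3 vCPU)
3 vCPU → host 5 (remaining 0 vCPU)
4 vCPU → host 6 (remaining 12 vCPU)
10 vCPU → host 6 (remaining 2 vCPU)

6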